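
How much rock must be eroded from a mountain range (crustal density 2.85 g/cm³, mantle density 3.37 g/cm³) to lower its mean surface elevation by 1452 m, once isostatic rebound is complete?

Net drop Δ = e − u = e − e ρ_c/ρ_m = e (ρ_m − ρ_c)/ρ_m.
e = Δ ρ_m/(ρ_m − ρ_c) = 1452 m × 3.37/0.52 = 9410 m.

9410 m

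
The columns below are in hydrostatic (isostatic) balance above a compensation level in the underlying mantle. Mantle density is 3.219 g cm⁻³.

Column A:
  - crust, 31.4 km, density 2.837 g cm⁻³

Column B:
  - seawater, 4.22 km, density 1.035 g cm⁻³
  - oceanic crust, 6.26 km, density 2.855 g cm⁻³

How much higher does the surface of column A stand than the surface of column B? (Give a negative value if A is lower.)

For any compensation level in the mantle, the mantle terms cancel and isostasy reduces to e = (Σt_A − Σt_B) − (Σ(ρt)_A − Σ(ρt)_B) / ρ_m.
Σt_A = 31.4 km; Σt_B = 10.48 km; Σ(ρt)_A = 89.0818; Σ(ρt)_B = 22.24 (in km·g cm⁻³).
e = (31.4 − 10.48) − (89.0818 − 22.24) / 3.219 = 0.155 km.

0.155 km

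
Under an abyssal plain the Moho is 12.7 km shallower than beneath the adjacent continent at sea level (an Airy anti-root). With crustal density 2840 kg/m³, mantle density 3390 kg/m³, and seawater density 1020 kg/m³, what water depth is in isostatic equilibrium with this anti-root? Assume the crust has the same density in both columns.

Replacing a thickness d of crust by seawater at the top must be balanced by replacing crust with mantle at the base: d (ρ_c − ρ_w) = a (ρ_m − ρ_c).
d = a (ρ_m − ρ_c)/(ρ_c − ρ_w) = 12.7 km × 550/1820 = 3.84 km.

3.84 km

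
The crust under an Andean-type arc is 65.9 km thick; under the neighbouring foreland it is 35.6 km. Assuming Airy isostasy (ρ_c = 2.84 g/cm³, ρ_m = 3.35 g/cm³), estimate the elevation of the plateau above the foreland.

4.61 km

Excess crust Δ = 65.9 km − 35.6 km = 30.3 km, split between elevation h and root r with h + r = Δ.
Airy balance ρ_c h = (ρ_m − ρ_c) r gives r = h ρ_c/(ρ_m − ρ_c), so h (1 + ρ_c/(ρ_m − ρ_c)) = Δ, i.e. h = Δ (ρ_m − ρ_c)/ρ_m.
h = 30.3 km × 0.51/3.35 = 4.61 km.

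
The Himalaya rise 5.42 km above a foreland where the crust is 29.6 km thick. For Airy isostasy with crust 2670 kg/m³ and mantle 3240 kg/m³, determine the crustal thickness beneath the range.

60.4 km

Root depth r = h ρ_c / (ρ_m − ρ_c) = 5.42 km × 2670 / 570 = 25.39 km.
Total thickness = T + h + r = 29.6 km + 5.42 km + 25.39 km = 60.4 km.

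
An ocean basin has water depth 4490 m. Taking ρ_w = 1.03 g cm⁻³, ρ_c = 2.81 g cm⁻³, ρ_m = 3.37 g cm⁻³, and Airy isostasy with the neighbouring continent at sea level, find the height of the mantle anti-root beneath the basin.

14300 m

In Airy isostatic equilibrium: replacing crust with seawater at the top is compensated by replacing crust with mantle at the base: d (ρ_c − ρ_w) = a (ρ_m − ρ_c).
a = d (ρ_c − ρ_w)/(ρ_m − ρ_c) = 4490 m × 1.78/0.56 = 14300 m.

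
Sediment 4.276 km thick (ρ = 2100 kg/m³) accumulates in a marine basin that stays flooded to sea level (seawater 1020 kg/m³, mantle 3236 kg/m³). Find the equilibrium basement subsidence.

Submarine loading: the sediment displaces seawater, and the subsidence is in turn flooded, so s (ρ_m − ρ_w) = t (ρ_sed − ρ_w).
s = 4.276 km × (2100 − 1020) / (3236 − 1020) = 2.08 km.

2.08 km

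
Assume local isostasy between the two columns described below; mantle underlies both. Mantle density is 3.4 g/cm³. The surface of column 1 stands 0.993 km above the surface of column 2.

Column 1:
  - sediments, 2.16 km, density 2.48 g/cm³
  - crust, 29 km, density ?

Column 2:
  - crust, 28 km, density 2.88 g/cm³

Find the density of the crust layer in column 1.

2.85 g/cm³

Take the compensation level at the base of the deeper column (depth z_c below the surface of column 1) and equate Σ ρ_i t_i down to z_c; mantle fills any gap and the z_c terms cancel.
Column 1: 2.16×2.48 + 29×ρ + (z_c − 31.16)×3.4
Column 2: 0.993×0 + 28×2.88 + (z_c − 0.993 − 28)×3.4
The z_c×3.4 term appears on both sides and cancels. Collect the known terms of each column as K = Σ(ρt)_known − 3.4 × (depth of known layers): K_1 = 5.3568 − 3.4×31.16 = −100.5872; K_2 = 80.64 − 3.4×(0.993 + 28) = −17.9362.
Balance: K_1 + 29×ρ = K_2, so ρ = (K_2 − K_1)/29 = 82.651/29 = 2.85 g/cm³.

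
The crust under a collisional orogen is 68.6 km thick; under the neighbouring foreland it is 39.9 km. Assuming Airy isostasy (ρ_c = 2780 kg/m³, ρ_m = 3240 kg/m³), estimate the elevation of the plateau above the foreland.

Excess crust Δ = 68.6 km − 39.9 km = 28.7 km, split between elevation h and root r with h + r = Δ.
Airy balance ρ_c h = (ρ_m − ρ_c) r gives r = h ρ_c/(ρ_m − ρ_c), so h (1 + ρ_c/(ρ_m − ρ_c)) = Δ, i.e. h = Δ (ρ_m − ρ_c)/ρ_m.
h = 28.7 km × 460/3240 = 4.07 km.

4.07 km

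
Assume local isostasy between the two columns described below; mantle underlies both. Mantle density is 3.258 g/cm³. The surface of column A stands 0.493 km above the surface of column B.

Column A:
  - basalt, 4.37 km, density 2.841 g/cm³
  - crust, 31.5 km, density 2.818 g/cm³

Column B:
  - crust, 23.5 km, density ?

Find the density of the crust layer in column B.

Take the compensation level at the base of the deeper column (depth z_c below the surface of column A) and equate Σ ρ_i t_i down to z_c; mantle fills any gap and the z_c terms cancel.
Column A: 4.37×2.841 + 31.5×2.818 + (z_c − 35.87)×3.258
Column B: 0.493×0 + 23.5×ρ + (z_c − 0.493 − 23.5)×3.258
The z_c×3.258 term appears on both sides and cancels. Collect the known terms of each column as K = Σ(ρt)_known − 3.258 × (depth of known layers): K_A = 101.18217 − 3.258×35.87 = −15.68229; K_B = 0 − 3.258×(0.493 + 23.5) = −78.169194.
Balance: K_A = K_B + 23.5×ρ, so ρ = (K_A − K_B)/23.5 = 62.4869/23.5 = 2.66 g/cm³.

2.66 g/cm³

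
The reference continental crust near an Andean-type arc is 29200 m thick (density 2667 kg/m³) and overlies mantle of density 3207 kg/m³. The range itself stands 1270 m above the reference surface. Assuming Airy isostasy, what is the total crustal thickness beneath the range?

36700 m

Root depth r = h ρ_c / (ρ_m − ρ_c) = 1270 m × 2667 / 540 = 6272 m.
Total thickness = T + h + r = 29200 m + 1270 m + 6272 m = 36700 m.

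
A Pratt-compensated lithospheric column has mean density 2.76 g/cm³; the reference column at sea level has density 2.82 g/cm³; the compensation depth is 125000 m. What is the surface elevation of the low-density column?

2720 m

ρ_ref D = ρ (D + h) → h = D (ρ_ref − ρ)/ρ.
h = 125000 m × (2.82 − 2.76)/2.76 = 2720 m.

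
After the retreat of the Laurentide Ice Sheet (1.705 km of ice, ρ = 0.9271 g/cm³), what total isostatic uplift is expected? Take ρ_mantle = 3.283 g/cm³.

Removing the load lets mantle flow back in; uplift u satisfies ρ_ice t = ρ_m u.
u = t ρ_ice/ρ_m = 1.705 km × 0.9271/3.283 = 0.481 km.

0.481 km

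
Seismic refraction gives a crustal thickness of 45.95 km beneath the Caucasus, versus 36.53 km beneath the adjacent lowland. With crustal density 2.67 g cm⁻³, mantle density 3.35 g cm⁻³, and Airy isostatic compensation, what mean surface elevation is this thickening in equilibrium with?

Excess crust Δ = 45.95 km − 36.53 km = 9.42 km, split between elevation h and root r with h + r = Δ.
Airy balance ρ_c h = (ρ_m − ρ_c) r gives r = h ρ_c/(ρ_m − ρ_c), so h (1 + ρ_c/(ρ_m − ρ_c)) = Δ, i.e. h = Δ (ρ_m − ρ_c)/ρ_m.
h = 9.42 km × 0.68/3.35 = 1.91 km.

1.91 km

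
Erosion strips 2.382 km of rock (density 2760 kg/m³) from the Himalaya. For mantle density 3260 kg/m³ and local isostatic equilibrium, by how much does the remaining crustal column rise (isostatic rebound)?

2.02 km

Unloading: uplift u = e ρ_c/ρ_m = 2.382 km × 2760/3260 = 2.02 km.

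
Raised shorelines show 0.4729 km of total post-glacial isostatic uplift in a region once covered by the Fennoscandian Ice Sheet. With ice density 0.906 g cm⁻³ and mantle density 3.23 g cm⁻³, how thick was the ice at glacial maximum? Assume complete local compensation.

u = t ρ_ice/ρ_m → t = u ρ_m/ρ_ice = 0.4729 km × 3.23/0.906 = 1.69 km.

1.69 km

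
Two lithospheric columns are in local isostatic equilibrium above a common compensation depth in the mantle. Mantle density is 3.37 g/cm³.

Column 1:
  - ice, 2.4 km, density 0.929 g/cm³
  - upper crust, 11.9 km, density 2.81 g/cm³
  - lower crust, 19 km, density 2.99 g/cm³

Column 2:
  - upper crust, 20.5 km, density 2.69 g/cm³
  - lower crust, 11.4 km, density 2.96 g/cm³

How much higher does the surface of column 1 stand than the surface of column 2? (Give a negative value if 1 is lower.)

0.335 km

For any compensation level in the mantle, the mantle terms cancel and isostasy reduces to e = (Σt_1 − Σt_2) − (Σ(ρt)_1 − Σ(ρt)_2) / ρ_m.
Σt_1 = 33.3 km; Σt_2 = 31.9 km; Σ(ρt)_1 = 92.4786; Σ(ρt)_2 = 88.889 (in km·g/cm³).
e = (33.3 − 31.9) − (92.4786 − 88.889) / 3.37 = 0.335 km.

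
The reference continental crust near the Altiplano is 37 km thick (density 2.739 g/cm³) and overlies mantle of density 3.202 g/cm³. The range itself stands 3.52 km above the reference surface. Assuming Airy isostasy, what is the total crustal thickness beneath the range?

61.3 km

Root depth r = h ρ_c / (ρ_m − ρ_c) = 3.52 km × 2.739 / 0.463 = 20.82 km.
Total thickness = T + h + r = 37 km + 3.52 km + 20.82 km = 61.3 km.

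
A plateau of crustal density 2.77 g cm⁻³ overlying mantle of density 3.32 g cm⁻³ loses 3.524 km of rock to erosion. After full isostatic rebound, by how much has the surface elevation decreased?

0.584 km

Rebound u = e ρ_c/ρ_m = 3.524 km × 2.77/3.32 = 2.94 km.
Net surface drop = e − u = 3.524 km − 2.94 km = e (ρ_m − ρ_c)/ρ_m = 0.584 km.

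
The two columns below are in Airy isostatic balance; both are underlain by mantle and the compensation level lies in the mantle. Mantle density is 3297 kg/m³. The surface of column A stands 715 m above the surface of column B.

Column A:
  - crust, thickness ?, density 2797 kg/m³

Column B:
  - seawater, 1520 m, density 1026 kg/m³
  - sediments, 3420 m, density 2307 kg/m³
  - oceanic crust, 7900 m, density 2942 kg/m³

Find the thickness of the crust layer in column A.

Take the compensation level at the base of the deeper column (depth z_c below the surface of column A) and equate Σ ρ_i t_i down to z_c; mantle fills any gap and the z_c terms cancel.
Column A: x×2797 + (z_c − 0 − x)×3297
Column B: 715×0 + 1520×1026 + 3420×2307 + 7900×2942 + (z_c − 715 − 12840)×3297
The z_c×3297 term appears on both sides and cancels. Collect the known terms of each column as K = Σ(ρt)_known − 3297 × (depth of known layers): K_A = 0 − 3297×0 = 0; K_B = 32691260 − 3297×(715 + 12840) = −11999575.
Balance: K_A − x×(3297 − 2797) = K_B, so x = (K_A − K_B)/(3297 − 2797) = 11999600/500 = 24000 m.

24000 m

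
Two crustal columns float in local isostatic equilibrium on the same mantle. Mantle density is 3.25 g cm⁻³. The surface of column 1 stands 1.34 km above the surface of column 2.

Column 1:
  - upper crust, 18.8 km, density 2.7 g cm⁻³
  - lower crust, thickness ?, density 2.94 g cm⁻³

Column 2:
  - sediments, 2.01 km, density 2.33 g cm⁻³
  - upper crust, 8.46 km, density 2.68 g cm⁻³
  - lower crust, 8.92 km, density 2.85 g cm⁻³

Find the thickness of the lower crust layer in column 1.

13.7 km

Take the compensation level at the base of the deeper column (depth z_c below the surface of column 1) and equate Σ ρ_i t_i down to z_c; mantle fills any gap and the z_c terms cancel.
Column 1: 18.8×2.7 + x×2.94 + (z_c − 18.8 − x)×3.25
Column 2: 1.34×0 + 2.01×2.33 + 8.46×2.68 + 8.92×2.85 + (z_c − 1.34 − 19.39)×3.25
The z_c×3.25 term appears on both sides and cancels. Collect the known terms of each column as K = Σ(ρt)_known − 3.25 × (depth of known layers): K_1 = 50.76 − 3.25×18.8 = −10.34; K_2 = 52.7781 − 3.25×(1.34 + 19.39) = −14.5944.
Balance: K_1 − x×(3.25 − 2.94) = K_2, so x = (K_1 − K_2)/(3.25 − 2.94) = 4.2544/0.31 = 13.7 km.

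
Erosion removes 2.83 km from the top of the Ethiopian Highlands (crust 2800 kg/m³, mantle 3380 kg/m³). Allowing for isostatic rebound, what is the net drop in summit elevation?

0.486 km

Rebound u = e ρ_c/ρ_m = 2.83 km × 2800/3380 = 2.344 km.
Net surface drop = e − u = 2.83 km − 2.344 km = e (ρ_m − ρ_c)/ρ_m = 0.486 km.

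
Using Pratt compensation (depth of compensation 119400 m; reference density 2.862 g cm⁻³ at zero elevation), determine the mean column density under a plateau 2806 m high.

2.8 g cm⁻³

Pratt balance: ρ_ref D = ρ (D + h).
ρ = ρ_ref D/(D + h) = 2.862 × 119400 m/(119400 m + 2806 m) = 2.8 g cm⁻³.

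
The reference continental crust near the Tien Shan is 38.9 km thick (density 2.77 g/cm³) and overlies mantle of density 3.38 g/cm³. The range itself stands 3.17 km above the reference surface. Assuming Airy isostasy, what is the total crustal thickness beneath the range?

Root depth r = h ρ_c / (ρ_m − ρ_c) = 3.17 km × 2.77 / 0.61 = 14.39 km.
Total thickness = T + h + r = 38.9 km + 3.17 km + 14.39 km = 56.5 km.

56.5 km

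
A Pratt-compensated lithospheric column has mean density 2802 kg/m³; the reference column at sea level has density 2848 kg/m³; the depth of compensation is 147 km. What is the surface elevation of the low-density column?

2.41 km

ρ_ref D = ρ (D + h) → h = D (ρ_ref − ρ)/ρ.
h = 147 km × (2848 − 2802)/2802 = 2.41 km.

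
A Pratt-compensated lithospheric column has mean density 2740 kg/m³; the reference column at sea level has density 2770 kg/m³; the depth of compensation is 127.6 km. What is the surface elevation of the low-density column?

ρ_ref D = ρ (D + h) → h = D (ρ_ref − ρ)/ρ.
h = 127.6 km × (2770 − 2740)/2740 = 1.4 km.

1.4 km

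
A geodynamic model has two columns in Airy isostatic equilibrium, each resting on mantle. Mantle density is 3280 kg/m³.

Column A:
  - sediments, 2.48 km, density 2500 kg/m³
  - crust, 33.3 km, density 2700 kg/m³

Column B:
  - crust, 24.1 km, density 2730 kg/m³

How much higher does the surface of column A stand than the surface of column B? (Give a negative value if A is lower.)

2.44 km

For any compensation level in the mantle, the mantle terms cancel and isostasy reduces to e = (Σt_A − Σt_B) − (Σ(ρt)_A − Σ(ρt)_B) / ρ_m.
Σt_A = 35.78 km; Σt_B = 24.1 km; Σ(ρt)_A = 96110; Σ(ρt)_B = 65793 (in km·kg/m³).
e = (35.78 − 24.1) − (96110 − 65793) / 3280 = 2.44 km.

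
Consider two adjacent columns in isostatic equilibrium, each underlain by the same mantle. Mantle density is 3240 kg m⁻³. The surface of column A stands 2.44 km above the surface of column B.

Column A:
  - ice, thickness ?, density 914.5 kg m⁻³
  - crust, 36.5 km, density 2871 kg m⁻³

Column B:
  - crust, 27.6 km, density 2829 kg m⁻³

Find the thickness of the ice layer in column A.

Take the compensation level at the base of the deeper column (depth z_c below the surface of column A) and equate Σ ρ_i t_i down to z_c; mantle fills any gap and the z_c terms cancel.
Column A: x×914.5 + 36.5×2871 + (z_c − 36.5 − x)×3240
Column B: 2.44×0 + 27.6×2829 + (z_c − 2.44 − 27.6)×3240
The z_c×3240 term appears on both sides and cancels. Collect the known terms of each column as K = Σ(ρt)_known − 3240 × (depth of known layers): K_A = 104791.5 − 3240×36.5 = −13468.5; K_B = 78080.4 − 3240×(2.44 + 27.6) = −19249.2.
Balance: K_A − x×(3240 − 914.5) = K_B, so x = (K_A − K_B)/(3240 − 914.5) = 5780.7/2325.5 = 2.49 km.

2.49 km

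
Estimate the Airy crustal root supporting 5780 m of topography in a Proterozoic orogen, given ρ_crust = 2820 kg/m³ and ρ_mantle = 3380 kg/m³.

Isostatic balance requires: the weight of the topography is balanced by the buoyancy of the root, ρ_c h = (ρ_m − ρ_c) r.
r = h · ρ_c / (ρ_m − ρ_c) = 5780 m × 2820 / (3380 − 2820) = 29100 m.

29100 m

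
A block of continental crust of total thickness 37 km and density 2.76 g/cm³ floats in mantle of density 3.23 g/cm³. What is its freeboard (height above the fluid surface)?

Floating equilibrium: submerged depth d = t ρ_obj/ρ_fluid = 37 km × 2.76/3.23 = 31.62 km.
Freeboard = t − d = 37 km − 31.62 km = 5.38 km.

5.38 km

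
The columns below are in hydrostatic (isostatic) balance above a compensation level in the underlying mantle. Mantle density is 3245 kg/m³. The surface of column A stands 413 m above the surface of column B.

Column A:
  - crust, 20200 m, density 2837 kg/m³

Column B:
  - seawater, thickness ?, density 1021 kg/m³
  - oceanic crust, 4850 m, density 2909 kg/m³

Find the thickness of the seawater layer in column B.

2370 m

Take the compensation level at the base of the deeper column (depth z_c below the surface of column A) and equate Σ ρ_i t_i down to z_c; mantle fills any gap and the z_c terms cancel.
Column A: 20200×2837 + (z_c − 20200)×3245
Column B: 413×0 + x×1021 + 4850×2909 + (z_c − 413 − 4850 − x)×3245
The z_c×3245 term appears on both sides and cancels. Collect the known terms of each column as K = Σ(ρt)_known − 3245 × (depth of known layers): K_A = 57307400 − 3245×20200 = −8241600; K_B = 14108650 − 3245×(413 + 4850) = −2969785.
Balance: K_A = K_B − x×(3245 − 1021), so x = (K_B − K_A)/(3245 − 1021) = 5271820/2224 = 2370 m.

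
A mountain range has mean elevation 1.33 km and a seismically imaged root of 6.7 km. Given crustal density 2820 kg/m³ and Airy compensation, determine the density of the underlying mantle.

Airy balance: ρ_c h = (ρ_m − ρ_c) r → ρ_m = ρ_c (1 + h/r).
ρ_m = 2820 × (1 + 1.33 km/6.7 km) = 3380 kg/m³.

3380 kg/m³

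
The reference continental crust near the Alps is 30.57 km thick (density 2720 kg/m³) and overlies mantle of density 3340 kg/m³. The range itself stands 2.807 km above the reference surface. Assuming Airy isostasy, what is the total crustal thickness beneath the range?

45.7 km

Root depth r = h ρ_c / (ρ_m − ρ_c) = 2.807 km × 2720 / 620 = 12.31 km.
Total thickness = T + h + r = 30.57 km + 2.807 km + 12.31 km = 45.7 km.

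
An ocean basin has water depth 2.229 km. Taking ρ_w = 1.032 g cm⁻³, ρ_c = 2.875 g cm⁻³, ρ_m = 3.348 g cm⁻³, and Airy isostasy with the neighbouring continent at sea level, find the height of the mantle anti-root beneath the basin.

8.69 km

Equating mass per unit area of the two columns: replacing crust with seawater at the top is compensated by replacing crust with mantle at the base: d (ρ_c − ρ_w) = a (ρ_m − ρ_c).
a = d (ρ_c − ρ_w)/(ρ_m − ρ_c) = 2.229 km × 1.843/0.473 = 8.69 km.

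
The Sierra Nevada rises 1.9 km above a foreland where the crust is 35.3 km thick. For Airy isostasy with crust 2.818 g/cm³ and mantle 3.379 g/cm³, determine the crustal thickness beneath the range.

46.7 km

Root depth r = h ρ_c / (ρ_m − ρ_c) = 1.9 km × 2.818 / 0.561 = 9.544 km.
Total thickness = T + h + r = 35.3 km + 1.9 km + 9.544 km = 46.7 km.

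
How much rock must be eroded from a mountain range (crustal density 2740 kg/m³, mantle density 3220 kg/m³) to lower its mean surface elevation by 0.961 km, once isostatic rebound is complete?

Net drop Δ = e − u = e − e ρ_c/ρ_m = e (ρ_m − ρ_c)/ρ_m.
e = Δ ρ_m/(ρ_m − ρ_c) = 0.961 km × 3220/480 = 6.45 km.

6.45 km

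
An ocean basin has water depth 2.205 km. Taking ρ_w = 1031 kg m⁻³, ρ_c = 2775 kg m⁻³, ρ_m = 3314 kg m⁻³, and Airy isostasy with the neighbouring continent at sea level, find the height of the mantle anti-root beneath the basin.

7.13 km

By Archimedes' principle applied to the lithosphere: replacing crust with seawater at the top is compensated by replacing crust with mantle at the base: d (ρ_c − ρ_w) = a (ρ_m − ρ_c).
a = d (ρ_c − ρ_w)/(ρ_m − ρ_c) = 2.205 km × 1744/539 = 7.13 km.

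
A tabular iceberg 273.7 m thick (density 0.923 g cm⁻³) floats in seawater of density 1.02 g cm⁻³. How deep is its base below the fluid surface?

Draft d = t ρ_obj/ρ_fluid = 273.7 m × 0.923/1.02 = 248 m.

248 m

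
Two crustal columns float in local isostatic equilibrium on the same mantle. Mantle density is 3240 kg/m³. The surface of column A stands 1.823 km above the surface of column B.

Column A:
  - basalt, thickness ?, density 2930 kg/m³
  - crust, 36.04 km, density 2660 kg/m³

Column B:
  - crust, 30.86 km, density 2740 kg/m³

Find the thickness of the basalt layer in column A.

1.4 km

Take the compensation level at the base of the deeper column (depth z_c below the surface of column A) and equate Σ ρ_i t_i down to z_c; mantle fills any gap and the z_c terms cancel.
Column A: x×2930 + 36.04×2660 + (z_c − 36.04 − x)×3240
Column B: 1.823×0 + 30.86×2740 + (z_c − 1.823 − 30.86)×3240
The z_c×3240 term appears on both sides and cancels. Collect the known terms of each column as K = Σ(ρt)_known − 3240 × (depth of known layers): K_A = 95866.4 − 3240×36.04 = −20903.2; K_B = 84556.4 − 3240×(1.823 + 30.86) = −21336.52.
Balance: K_A − x×(3240 − 2930) = K_B, so x = (K_A − K_B)/(3240 − 2930) = 433.32/310 = 1.4 km.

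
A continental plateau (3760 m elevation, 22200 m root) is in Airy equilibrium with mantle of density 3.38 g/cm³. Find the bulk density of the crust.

ρ_c h = (ρ_m − ρ_c) r → ρ_c (h + r) = ρ_m r → ρ_c = ρ_m r / (h + r).
ρ_c = 3.38 × 22200 m / (3760 m + 22200 m) = 2.89 g/cm³.

2.89 g/cm³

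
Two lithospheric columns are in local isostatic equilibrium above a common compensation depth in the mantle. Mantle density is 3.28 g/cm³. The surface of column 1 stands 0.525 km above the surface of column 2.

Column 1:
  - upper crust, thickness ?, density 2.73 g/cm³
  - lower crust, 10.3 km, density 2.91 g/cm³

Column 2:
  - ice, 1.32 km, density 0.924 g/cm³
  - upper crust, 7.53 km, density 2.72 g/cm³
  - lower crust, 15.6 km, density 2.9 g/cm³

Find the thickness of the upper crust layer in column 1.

20.3 km

Take the compensation level at the base of the deeper column (depth z_c below the surface of column 1) and equate Σ ρ_i t_i down to z_c; mantle fills any gap and the z_c terms cancel.
Column 1: x×2.73 + 10.3×2.91 + (z_c − 10.3 − x)×3.28
Column 2: 0.525×0 + 1.32×0.924 + 7.53×2.72 + 15.6×2.9 + (z_c − 0.525 − 24.45)×3.28
The z_c×3.28 term appears on both sides and cancels. Collect the known terms of each column as K = Σ(ρt)_known − 3.28 × (depth of known layers): K_1 = 29.973 − 3.28×10.3 = −3.811; K_2 = 66.94128 − 3.28×(0.525 + 24.45) = −14.97672.
Balance: K_1 − x×(3.28 − 2.73) = K_2, so x = (K_1 − K_2)/(3.28 − 2.73) = 11.1657/0.55 = 20.3 km.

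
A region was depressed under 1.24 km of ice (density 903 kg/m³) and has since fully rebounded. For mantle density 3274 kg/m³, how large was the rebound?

Removing the load lets mantle flow back in; uplift u satisfies ρ_ice t = ρ_m u.
u = t ρ_ice/ρ_m = 1.24 km × 903/3274 = 0.342 km.

0.342 km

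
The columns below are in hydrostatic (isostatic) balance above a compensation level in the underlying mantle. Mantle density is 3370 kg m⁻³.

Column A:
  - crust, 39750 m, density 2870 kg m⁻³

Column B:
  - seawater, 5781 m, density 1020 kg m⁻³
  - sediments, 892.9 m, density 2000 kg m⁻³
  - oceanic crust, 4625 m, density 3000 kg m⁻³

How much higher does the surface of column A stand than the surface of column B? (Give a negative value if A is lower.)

996 m

For any compensation level in the mantle, the mantle terms cancel and isostasy reduces to e = (Σt_A − Σt_B) − (Σ(ρt)_A − Σ(ρt)_B) / ρ_m.
Σt_A = 39750 m; Σt_B = 11298.9 m; Σ(ρt)_A = 114082500; Σ(ρt)_B = 21557420 (in m·kg m⁻³).
e = (39750 − 11298.9) − (114082500 − 21557420) / 3370 = 996 m.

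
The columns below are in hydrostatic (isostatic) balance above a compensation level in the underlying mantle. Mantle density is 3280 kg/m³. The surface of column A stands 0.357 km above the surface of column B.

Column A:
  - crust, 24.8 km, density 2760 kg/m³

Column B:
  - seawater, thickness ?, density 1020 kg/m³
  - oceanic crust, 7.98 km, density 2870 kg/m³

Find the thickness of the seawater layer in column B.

Take the compensation level at the base of the deeper column (depth z_c below the surface of column A) and equate Σ ρ_i t_i down to z_c; mantle fills any gap and the z_c terms cancel.
Column A: 24.8×2760 + (z_c − 24.8)×3280
Column B: 0.357×0 + x×1020 + 7.98×2870 + (z_c − 0.357 − 7.98 − x)×3280
The z_c×3280 term appears on both sides and cancels. Collect the known terms of each column as K = Σ(ρt)_known − 3280 × (depth of known layers): K_A = 68448 − 3280×24.8 = −12896; K_B = 22902.6 − 3280×(0.357 + 7.98) = −4442.76.
Balance: K_A = K_B − x×(3280 − 1020), so x = (K_B − K_A)/(3280 − 1020) = 8453.24/2260 = 3.74 km.

3.74 km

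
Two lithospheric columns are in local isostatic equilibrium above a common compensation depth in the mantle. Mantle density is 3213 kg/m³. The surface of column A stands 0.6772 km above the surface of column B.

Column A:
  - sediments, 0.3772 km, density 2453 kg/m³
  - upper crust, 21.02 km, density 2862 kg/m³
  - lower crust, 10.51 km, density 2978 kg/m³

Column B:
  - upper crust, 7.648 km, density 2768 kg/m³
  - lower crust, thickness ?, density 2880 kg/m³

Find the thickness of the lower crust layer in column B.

13.7 km

Take the compensation level at the base of the deeper column (depth z_c below the surface of column A) and equate Σ ρ_i t_i down to z_c; mantle fills any gap and the z_c terms cancel.
Column A: 0.3772×2453 + 21.02×2862 + 10.51×2978 + (z_c − 31.9072)×3213
Column B: 0.6772×0 + 7.648×2768 + x×2880 + (z_c − 0.6772 − 7.648 − x)×3213
The z_c×3213 term appears on both sides and cancels. Collect the known terms of each column as K = Σ(ρt)_known − 3213 × (depth of known layers): K_A = 92383.2916 − 3213×31.9072 = −10134.542; K_B = 21169.664 − 3213×(0.6772 + 7.648) = −5579.2036.
Balance: K_A = K_B − x×(3213 − 2880), so x = (K_B − K_A)/(3213 − 2880) = 4555.34/333 = 13.7 km.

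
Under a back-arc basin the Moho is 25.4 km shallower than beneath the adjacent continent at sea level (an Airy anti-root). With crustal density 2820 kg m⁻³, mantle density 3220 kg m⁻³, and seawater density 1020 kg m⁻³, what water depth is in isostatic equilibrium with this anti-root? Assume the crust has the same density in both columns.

Replacing a thickness d of crust by seawater at the top must be balanced by replacing crust with mantle at the base: d (ρ_c − ρ_w) = a (ρ_m − ρ_c).
d = a (ρ_m − ρ_c)/(ρ_c − ρ_w) = 25.4 km × 400/1800 = 5.64 km.

5.64 km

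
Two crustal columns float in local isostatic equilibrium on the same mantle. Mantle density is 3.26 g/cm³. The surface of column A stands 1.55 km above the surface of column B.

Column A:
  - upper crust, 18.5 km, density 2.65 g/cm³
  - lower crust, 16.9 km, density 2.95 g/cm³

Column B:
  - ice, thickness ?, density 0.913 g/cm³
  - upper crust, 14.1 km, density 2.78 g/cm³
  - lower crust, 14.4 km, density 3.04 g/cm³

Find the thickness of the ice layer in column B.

0.654 km

Take the compensation level at the base of the deeper column (depth z_c below the surface of column A) and equate Σ ρ_i t_i down to z_c; mantle fills any gap and the z_c terms cancel.
Column A: 18.5×2.65 + 16.9×2.95 + (z_c − 35.4)×3.26
Column B: 1.55×0 + x×0.913 + 14.1×2.78 + 14.4×3.04 + (z_c − 1.55 − 28.5 − x)×3.26
The z_c×3.26 term appears on both sides and cancels. Collect the known terms of each column as K = Σ(ρt)_known − 3.26 × (depth of known layers): K_A = 98.88 − 3.26×35.4 = −16.524; K_B = 82.974 − 3.26×(1.55 + 28.5) = −14.989.
Balance: K_A = K_B − x×(3.26 − 0.913), so x = (K_B − K_A)/(3.26 − 0.913) = 1.535/2.347 = 0.654 km.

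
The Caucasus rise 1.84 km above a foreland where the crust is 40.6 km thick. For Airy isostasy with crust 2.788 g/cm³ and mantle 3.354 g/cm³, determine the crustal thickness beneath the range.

51.5 km

Root depth r = h ρ_c / (ρ_m − ρ_c) = 1.84 km × 2.788 / 0.566 = 9.063 km.
Total thickness = T + h + r = 40.6 km + 1.84 km + 9.063 km = 51.5 km.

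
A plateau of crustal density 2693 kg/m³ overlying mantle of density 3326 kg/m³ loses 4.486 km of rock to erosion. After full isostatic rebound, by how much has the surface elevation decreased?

Rebound u = e ρ_c/ρ_m = 4.486 km × 2693/3326 = 3.632 km.
Net surface drop = e − u = 4.486 km − 3.632 km = e (ρ_m − ρ_c)/ρ_m = 0.854 km.

0.854 km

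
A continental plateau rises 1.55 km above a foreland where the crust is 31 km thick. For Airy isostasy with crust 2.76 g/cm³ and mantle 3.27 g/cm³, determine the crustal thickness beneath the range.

Root depth r = h ρ_c / (ρ_m − ρ_c) = 1.55 km × 2.76 / 0.51 = 8.388 km.
Total thickness = T + h + r = 31 km + 1.55 km + 8.388 km = 40.9 km.

40.9 km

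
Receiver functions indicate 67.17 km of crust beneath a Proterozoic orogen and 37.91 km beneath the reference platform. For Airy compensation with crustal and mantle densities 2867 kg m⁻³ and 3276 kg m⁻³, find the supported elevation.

Excess crust Δ = 67.17 km − 37.91 km = 29.26 km, split between elevation h and root r with h + r = Δ.
Airy balance ρ_c h = (ρ_m − ρ_c) r gives r = h ρ_c/(ρ_m − ρ_c), so h (1 + ρ_c/(ρ_m − ρ_c)) = Δ, i.e. h = Δ (ρ_m − ρ_c)/ρ_m.
h = 29.26 km × 409/3276 = 3.65 km.

3.65 km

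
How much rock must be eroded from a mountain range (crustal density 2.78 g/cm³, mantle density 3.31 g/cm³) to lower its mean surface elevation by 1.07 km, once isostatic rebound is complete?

Net drop Δ = e − u = e − e ρ_c/ρ_m = e (ρ_m − ρ_c)/ρ_m.
e = Δ ρ_m/(ρ_m − ρ_c) = 1.07 km × 3.31/0.53 = 6.68 km.

6.68 km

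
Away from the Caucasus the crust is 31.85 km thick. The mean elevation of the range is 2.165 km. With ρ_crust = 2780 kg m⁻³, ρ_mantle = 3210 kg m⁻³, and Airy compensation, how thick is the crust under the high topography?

48 km

Root depth r = h ρ_c / (ρ_m − ρ_c) = 2.165 km × 2780 / 430 = 14 km.
Total thickness = T + h + r = 31.85 km + 2.165 km + 14 km = 48 km.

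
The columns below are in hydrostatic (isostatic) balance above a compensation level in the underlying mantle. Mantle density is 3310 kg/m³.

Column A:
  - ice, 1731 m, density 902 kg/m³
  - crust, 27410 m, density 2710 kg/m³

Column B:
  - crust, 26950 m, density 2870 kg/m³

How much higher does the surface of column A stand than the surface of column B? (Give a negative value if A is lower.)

For any compensation level in the mantle, the mantle terms cancel and isostasy reduces to e = (Σt_A − Σt_B) − (Σ(ρt)_A − Σ(ρt)_B) / ρ_m.
Σt_A = 29141 m; Σt_B = 26950 m; Σ(ρt)_A = 75842462; Σ(ρt)_B = 77346500 (in m·kg/m³).
e = (29141 − 26950) − (75842462 − 77346500) / 3310 = 2650 m.

2650 m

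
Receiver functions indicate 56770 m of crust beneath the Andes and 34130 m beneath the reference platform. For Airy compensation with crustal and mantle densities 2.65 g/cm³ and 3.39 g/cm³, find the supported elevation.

4940 m

Excess crust Δ = 56770 m − 34130 m = 22640 m, split between elevation h and root r with h + r = Δ.
Airy balance ρ_c h = (ρ_m − ρ_c) r gives r = h ρ_c/(ρ_m − ρ_c), so h (1 + ρ_c/(ρ_m − ρ_c)) = Δ, i.e. h = Δ (ρ_m − ρ_c)/ρ_m.
h = 22640 m × 0.74/3.39 = 4940 m.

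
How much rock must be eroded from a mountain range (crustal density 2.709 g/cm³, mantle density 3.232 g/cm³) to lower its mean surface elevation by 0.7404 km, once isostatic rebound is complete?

4.58 km

Net drop Δ = e − u = e − e ρ_c/ρ_m = e (ρ_m − ρ_c)/ρ_m.
e = Δ ρ_m/(ρ_m − ρ_c) = 0.7404 km × 3.232/0.523 = 4.58 km.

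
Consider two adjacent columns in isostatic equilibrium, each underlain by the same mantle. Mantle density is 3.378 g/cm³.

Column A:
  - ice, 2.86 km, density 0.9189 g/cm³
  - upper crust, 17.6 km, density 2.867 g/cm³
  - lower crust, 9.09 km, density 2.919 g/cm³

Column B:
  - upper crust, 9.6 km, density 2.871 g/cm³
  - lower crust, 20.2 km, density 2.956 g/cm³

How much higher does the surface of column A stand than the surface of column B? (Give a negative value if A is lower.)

2.02 km

For any compensation level in the mantle, the mantle terms cancel and isostasy reduces to e = (Σt_A − Σt_B) − (Σ(ρt)_A − Σ(ρt)_B) / ρ_m.
Σt_A = 29.55 km; Σt_B = 29.8 km; Σ(ρt)_A = 79.620964; Σ(ρt)_B = 87.2728 (in km·g/cm³).
e = (29.55 − 29.8) − (79.620964 − 87.2728) / 3.378 = 2.02 km.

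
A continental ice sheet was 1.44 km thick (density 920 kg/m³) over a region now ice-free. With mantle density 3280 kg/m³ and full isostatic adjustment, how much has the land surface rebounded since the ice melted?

Removing the load lets mantle flow back in; uplift u satisfies ρ_ice t = ρ_m u.
u = t ρ_ice/ρ_m = 1.44 km × 920/3280 = 0.404 km.

0.404 km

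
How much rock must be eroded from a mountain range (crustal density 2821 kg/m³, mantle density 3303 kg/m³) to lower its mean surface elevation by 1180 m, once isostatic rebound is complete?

Net drop Δ = e − u = e − e ρ_c/ρ_m = e (ρ_m − ρ_c)/ρ_m.
e = Δ ρ_m/(ρ_m − ρ_c) = 1180 m × 3303/482 = 8090 m.

8090 m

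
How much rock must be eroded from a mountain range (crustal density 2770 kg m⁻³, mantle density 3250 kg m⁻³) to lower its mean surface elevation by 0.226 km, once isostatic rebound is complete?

1.53 km

Net drop Δ = e − u = e − e ρ_c/ρ_m = e (ρ_m − ρ_c)/ρ_m.
e = Δ ρ_m/(ρ_m − ρ_c) = 0.226 km × 3250/480 = 1.53 km.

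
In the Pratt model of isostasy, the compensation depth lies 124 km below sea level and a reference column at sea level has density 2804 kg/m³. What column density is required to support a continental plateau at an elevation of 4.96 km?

2700 kg/m³

Pratt balance: ρ_ref D = ρ (D + h).
ρ = ρ_ref D/(D + h) = 2804 × 124 km/(124 km + 4.96 km) = 2700 kg/m³.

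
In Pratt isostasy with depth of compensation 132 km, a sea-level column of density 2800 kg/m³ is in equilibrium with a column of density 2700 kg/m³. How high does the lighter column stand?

ρ_ref D = ρ (D + h) → h = D (ρ_ref − ρ)/ρ.
h = 132 km × (2800 − 2700)/2700 = 4.89 km.

4.89 km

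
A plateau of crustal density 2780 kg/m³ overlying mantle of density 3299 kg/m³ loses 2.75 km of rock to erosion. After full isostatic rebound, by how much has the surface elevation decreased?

Rebound u = e ρ_c/ρ_m = 2.75 km × 2780/3299 = 2.317 km.
Net surface drop = e − u = 2.75 km − 2.317 km = e (ρ_m − ρ_c)/ρ_m = 0.433 km.

0.433 km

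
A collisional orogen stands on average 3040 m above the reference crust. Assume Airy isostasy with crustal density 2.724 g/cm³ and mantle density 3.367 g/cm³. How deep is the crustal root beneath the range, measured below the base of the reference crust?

Equating mass per unit area of the two columns: the weight of the topography is balanced by the buoyancy of the root, ρ_c h = (ρ_m − ρ_c) r.
r = h · ρ_c / (ρ_m − ρ_c) = 3040 m × 2.724 / (3.367 − 2.724) = 12900 m.

12900 m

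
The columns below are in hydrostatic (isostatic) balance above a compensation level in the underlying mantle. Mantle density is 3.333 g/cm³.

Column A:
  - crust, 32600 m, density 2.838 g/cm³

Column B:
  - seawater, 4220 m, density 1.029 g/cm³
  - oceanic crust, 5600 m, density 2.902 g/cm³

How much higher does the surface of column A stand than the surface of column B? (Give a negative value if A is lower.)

For any compensation level in the mantle, the mantle terms cancel and isostasy reduces to e = (Σt_A − Σt_B) − (Σ(ρt)_A − Σ(ρt)_B) / ρ_m.
Σt_A = 32600 m; Σt_B = 9820 m; Σ(ρt)_A = 92518.8; Σ(ρt)_B = 20593.58 (in m·g/cm³).
e = (32600 − 9820) − (92518.8 − 20593.58) / 3.333 = 1200 m.

1200 m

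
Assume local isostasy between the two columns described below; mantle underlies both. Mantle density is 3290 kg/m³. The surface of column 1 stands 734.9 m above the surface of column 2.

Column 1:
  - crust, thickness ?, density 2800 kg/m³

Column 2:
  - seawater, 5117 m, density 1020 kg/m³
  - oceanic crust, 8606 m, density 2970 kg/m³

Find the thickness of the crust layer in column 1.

34300 m

Take the compensation level at the base of the deeper column (depth z_c below the surface of column 1) and equate Σ ρ_i t_i down to z_c; mantle fills any gap and the z_c terms cancel.
Column 1: x×2800 + (z_c − 0 − x)×3290
Column 2: 734.9×0 + 5117×1020 + 8606×2970 + (z_c − 734.9 − 13723)×3290
The z_c×3290 term appears on both sides and cancels. Collect the known terms of each column as K = Σ(ρt)_known − 3290 × (depth of known layers): K_1 = 0 − 3290×0 = 0; K_2 = 30779160 − 3290×(734.9 + 13723) = −16787331.
Balance: K_1 − x×(3290 − 2800) = K_2, so x = (K_1 − K_2)/(3290 − 2800) = 16787300/490 = 34300 m.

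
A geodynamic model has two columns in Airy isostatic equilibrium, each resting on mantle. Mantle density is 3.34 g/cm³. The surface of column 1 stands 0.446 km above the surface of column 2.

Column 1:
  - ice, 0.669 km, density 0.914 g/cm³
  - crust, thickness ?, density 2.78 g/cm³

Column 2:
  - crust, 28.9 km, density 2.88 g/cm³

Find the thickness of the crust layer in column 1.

Take the compensation level at the base of the deeper column (depth z_c below the surface of column 1) and equate Σ ρ_i t_i down to z_c; mantle fills any gap and the z_c terms cancel.
Column 1: 0.669×0.914 + x×2.78 + (z_c − 0.669 − x)×3.34
Column 2: 0.446×0 + 28.9×2.88 + (z_c − 0.446 − 28.9)×3.34
The z_c×3.34 term appears on both sides and cancels. Collect the known terms of each column as K = Σ(ρt)_known − 3.34 × (depth of known layers): K_1 = 0.611466 − 3.34×0.669 = −1.622994; K_2 = 83.232 − 3.34×(0.446 + 28.9) = −14.78364.
Balance: K_1 − x×(3.34 − 2.78) = K_2, so x = (K_1 − K_2)/(3.34 − 2.78) = 13.1606/0.56 = 23.5 km.

23.5 km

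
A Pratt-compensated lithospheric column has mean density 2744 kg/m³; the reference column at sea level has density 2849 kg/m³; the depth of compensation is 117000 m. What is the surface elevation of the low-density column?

4480 m

ρ_ref D = ρ (D + h) → h = D (ρ_ref − ρ)/ρ.
h = 117000 m × (2849 − 2744)/2744 = 4480 m.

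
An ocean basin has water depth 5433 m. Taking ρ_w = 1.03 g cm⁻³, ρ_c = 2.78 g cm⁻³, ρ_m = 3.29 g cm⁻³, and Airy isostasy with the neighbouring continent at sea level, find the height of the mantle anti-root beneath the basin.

For local isostatic compensation: replacing crust with seawater at the top is compensated by replacing crust with mantle at the base: d (ρ_c − ρ_w) = a (ρ_m − ρ_c).
a = d (ρ_c − ρ_w)/(ρ_m − ρ_c) = 5433 m × 1.75/0.51 = 18600 m.

18600 m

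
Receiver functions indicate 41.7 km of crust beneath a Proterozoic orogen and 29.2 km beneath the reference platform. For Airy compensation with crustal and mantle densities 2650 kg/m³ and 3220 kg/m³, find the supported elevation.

2.21 km

Excess crust Δ = 41.7 km − 29.2 km = 12.5 km, split between elevation h and root r with h + r = Δ.
Airy balance ρ_c h = (ρ_m − ρ_c) r gives r = h ρ_c/(ρ_m − ρ_c), so h (1 + ρ_c/(ρ_m − ρ_c)) = Δ, i.e. h = Δ (ρ_m − ρ_c)/ρ_m.
h = 12.5 km × 570/3220 = 2.21 km.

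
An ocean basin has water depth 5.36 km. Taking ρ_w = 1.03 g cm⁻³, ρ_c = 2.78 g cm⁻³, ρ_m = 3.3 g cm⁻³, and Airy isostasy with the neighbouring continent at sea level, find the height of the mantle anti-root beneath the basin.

18 km

Equating mass per unit area of the two columns: replacing crust with seawater at the top is compensated by replacing crust with mantle at the base: d (ρ_c − ρ_w) = a (ρ_m − ρ_c).
a = d (ρ_c − ρ_w)/(ρ_m − ρ_c) = 5.36 km × 1.75/0.52 = 18 km.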